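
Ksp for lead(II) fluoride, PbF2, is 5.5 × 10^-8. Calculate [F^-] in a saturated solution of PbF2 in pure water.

[F^-] ≈ 4.8 × 10^-3 M

PbF2(s) ⇌ Pb^2+ + 2 F^-
Ksp = [Pb^2+][F^-]^2
For each mole of PbF2 that dissolves: [Pb^2+] = s, [F^-] = 2s.
Ksp = s(2s)^2 = 4s^3
Solving, s = (5.5 × 10^-8/4)^(1/3) = 2.40 x 10^-3 M
[F^-] = 2s = 4.8 x 10^-3 M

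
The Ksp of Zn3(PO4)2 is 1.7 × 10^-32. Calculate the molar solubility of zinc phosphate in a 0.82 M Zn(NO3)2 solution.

8.8e-17 M

Zn3(PO4)2(s) <=> 3 Zn^2+(aq) + 2 PO4^3-(aq)
Ksp = [Zn^2+]^3[PO4^3-]^2
If s mol/L dissolves here, [Zn^2+] = 0.82 + 3s ≈ 0.82, [PO4^3-] = 2s (Ksp is small, so little additional dissolves).
Ksp ≈ (0.82)^3 × (2s)^2
s = 8.8 × 10^-17 M
Check: 3s = 2.6 × 10^-16 ≪ 0.82, so the approximation is valid.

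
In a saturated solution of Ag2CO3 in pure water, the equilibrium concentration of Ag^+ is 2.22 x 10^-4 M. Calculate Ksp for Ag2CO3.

Ag2CO3(s) ⇌ 2 Ag^+ + CO3^2-
Stoichiometry gives [CO3^2-] = (1/2)[Ag^+] = 1.110 × 10^-4 M.
Ksp = [Ag^+]^2[CO3^2-]
Ksp = (2.22 x 10^-4)^2 × 1.110 x 10^-4 = 5.47 × 10^-12

5.47 × 10^-12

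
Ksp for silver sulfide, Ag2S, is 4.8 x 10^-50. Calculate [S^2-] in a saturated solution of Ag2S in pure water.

Ag2S(s) <=> 2 Ag^+ + S^2-
Ksp = [Ag^+]^2[S^2-]
With molar solubility s: [Ag^+] = 2s, [S^2-] = s.
So Ksp = (2s)^2 × s = 4s^3
s = (4.8 x 10^-50 / 4)^(1/3) = 2.29 × 10^-17 M
[S^2-] = s = 2.3 x 10^-17 M

2.3 × 10^-17 M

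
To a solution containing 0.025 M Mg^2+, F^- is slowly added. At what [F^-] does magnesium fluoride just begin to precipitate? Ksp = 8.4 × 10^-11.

5.8 × 10^-5 M

MgF2(s) ⇌ Mg^2+(aq) + 2 F^-(aq)
Ksp = [Mg^2+][F^-]^2
Precipitation begins when Q = Ksp. With [Mg^2+] = 0.025 M:
8.4 × 10^-11 = (0.025) × [F^-]^2
[F^-] = (8.4 × 10^-11 / 2.5 × 10^-2)^(1/2) = 5.8 × 10^-5 M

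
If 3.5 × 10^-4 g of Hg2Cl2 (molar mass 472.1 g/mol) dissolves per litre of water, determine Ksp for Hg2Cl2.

Molar solubility s = (3.5 × 10^-4 g/L) / (472.1 g/mol) = 7.41 × 10^-7 M.
Hg2Cl2(s) ⇌ Hg2^2+ + 2 Cl^-
With molar solubility s: [Hg2^2+] = s, [Cl^-] = 2s.
Ksp = [Hg2^2+][Cl^-]^2
Ksp = s(2s)^2 = 4s^3
Ksp = 4 × (7.41 x 10^-7)^3 = 1.6 × 10^-18

1.6e-18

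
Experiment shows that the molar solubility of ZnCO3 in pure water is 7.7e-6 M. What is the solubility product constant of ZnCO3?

ZnCO3(s) ⇌ Zn^2+ + CO3^2-
With molar solubility s: [Zn^2+] = s, [CO3^2-] = s.
Ksp = [Zn^2+][CO3^2-]
Ksp = s^2
With s = 7.7 × 10^-6: Ksp = 5.9 x 10^-11

5.9 × 10^-11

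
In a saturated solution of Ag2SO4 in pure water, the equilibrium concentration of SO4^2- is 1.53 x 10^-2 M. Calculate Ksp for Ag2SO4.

Ag2SO4(s) ⇌ 2 Ag^+(aq) + SO4^2-(aq)
Stoichiometry gives [Ag^+] = (2/1)[SO4^2-] = 3.060 x 10^-2 M.
Ksp = [Ag^+]^2[SO4^2-]
Ksp = (3.060 × 10^-2)^2 × 1.53 x 10^-2 = 1.43 × 10^-5

Ksp ≈ 1.43 x 10^-5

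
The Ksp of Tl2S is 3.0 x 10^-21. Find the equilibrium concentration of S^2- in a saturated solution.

Tl2S(s) ⇌ 2 Tl^+(aq) + S^2-(aq)
Ksp = [Tl^+]^2[S^2-]
For each mole of Tl2S that dissolves: [Tl^+] = 2s, [S^2-] = s.
Substituting: Ksp = (2s)^2s = 4s^3
s^3 = 3.0 x 10^-21 / 4, so s = 9.09 x 10^-8 M
[S^2-] = s = 9.1 x 10^-8 M

[S^2-] = 9.1e-8 M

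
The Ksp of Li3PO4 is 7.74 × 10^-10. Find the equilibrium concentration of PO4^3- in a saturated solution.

Li3PO4(s) <=> 3 Li^+ + PO4^3-
Ksp = [Li^+]^3[PO4^3-]
Let s = molar solubility. Then [Li^+] = 3s and [PO4^3-] = s.
Ksp = (3s)^3s = 27s^4
s^4 = 7.74 × 10^-10 / 27, so s = 2.314 x 10^-3 M
[PO4^3-] = s = 2.31 × 10^-3 M

2.31 × 10^-3 M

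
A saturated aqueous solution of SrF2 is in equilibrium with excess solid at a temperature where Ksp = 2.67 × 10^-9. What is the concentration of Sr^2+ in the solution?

SrF2(s) <=> Sr^2+(aq) + 2 F^-(aq)
Ksp = [Sr^2+][F^-]^2
Let s = molar solubility. Then [Sr^2+] = s and [F^-] = 2s.
Substituting: Ksp = s(2s)^2 = 4s^3
Solving, s = (2.67 × 10^-9/4)^(1/3) = 8.739 × 10^-4 M
[Sr^2+] = s = 8.74 × 10^-4 M

8.74 × 10^-4 M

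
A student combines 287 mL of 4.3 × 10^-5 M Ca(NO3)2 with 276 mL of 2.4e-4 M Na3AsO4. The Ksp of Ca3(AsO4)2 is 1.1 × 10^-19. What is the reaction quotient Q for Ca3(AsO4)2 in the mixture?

Total volume = 287 + 276 = 563 mL.
[Ca^2+] = 4.3 × 10^-5 × (287/563) = 2.19 x 10^-5 M
[AsO4^3-] = 2.4 × 10^-4 × (276/563) = 1.18 x 10^-4 M
Ca3(AsO4)2(s) <=> 3 Ca^2+ + 2 AsO4^3-, so Q = [Ca^2+]^3[AsO4^3-]^2
Q = (2.19 × 10^-5)^3(1.18 × 10^-4)^2 = 1.5 × 10^-22
Q < Ksp, so no precipitate of Ca3(AsO4)2 forms.

Q = 1.5e-22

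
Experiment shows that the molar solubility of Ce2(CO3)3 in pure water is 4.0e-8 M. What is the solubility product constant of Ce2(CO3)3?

1.1e-35

Ce2(CO3)3(s) ⇌ 2 Ce^3+(aq) + 3 CO3^2-(aq)
For each mole of Ce2(CO3)3 that dissolves: [Ce^3+] = 2s, [CO3^2-] = 3s.
Ksp = [Ce^3+]^2[CO3^2-]^3
Ksp = (2s)^2(3s)^3 = 108s^5
Ksp = 108 × (4.0 × 10^-8)^5 = 1.1 × 10^-35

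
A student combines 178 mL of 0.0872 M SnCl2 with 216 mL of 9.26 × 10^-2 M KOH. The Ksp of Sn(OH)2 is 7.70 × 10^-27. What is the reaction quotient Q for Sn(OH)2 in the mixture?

Q = 1.02 x 10^-4

Total volume = 178 + 216 = 394 mL.
[Sn^2+] = 8.72 × 10^-2 × (178/394) = 3.939 × 10^-2 M
[OH^-] = 9.26 × 10^-2 × (216/394) = 5.077 × 10^-2 M
Sn(OH)2(s) ⇌ Sn^2+(aq) + 2 OH^-(aq), so Q = [Sn^2+][OH^-]^2
Q = (3.939 × 10^-2)(5.077 × 10^-2)^2 = 1.02 x 10^-4
Q > Ksp, so Sn(OH)2 will precipitate.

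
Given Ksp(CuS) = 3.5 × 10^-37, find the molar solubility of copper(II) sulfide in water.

s = 5.9 × 10^-19 M

CuS(s) ⇌ Cu^2+ + S^2-
Ksp = [Cu^2+][S^2-]
Let s = molar solubility. Then [Cu^2+] = s and [S^2-] = s.
Ksp = (s)(s) = s^2
s = (3.5 × 10^-37)^(1/2) = 5.9 × 10^-19 M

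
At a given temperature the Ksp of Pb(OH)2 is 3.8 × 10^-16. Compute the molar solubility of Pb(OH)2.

s ≈ 4.6 × 10^-6 M

Pb(OH)2(s) ⇌ Pb^2+(aq) + 2 OH^-(aq)
Ksp = [Pb^2+][OH^-]^2
Let s = molar solubility. Then [Pb^2+] = s and [OH^-] = 2s.
So Ksp = s × (2s)^2 = 4s^3
Solving, s = (3.8 × 10^-16/4)^(1/3) = 4.6 × 10^-6 M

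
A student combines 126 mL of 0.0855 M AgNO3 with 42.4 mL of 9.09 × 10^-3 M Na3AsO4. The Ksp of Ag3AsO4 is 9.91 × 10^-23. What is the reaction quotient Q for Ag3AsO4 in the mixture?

Q = 5.99 × 10^-7

Total volume = 126 + 42.4 = 168.4 mL.
[Ag^+] = 8.55 × 10^-2 × (126/168.4) = 6.397 × 10^-2 M
[AsO4^3-] = 9.09 × 10^-3 × (42.4/168.4) = 2.289 x 10^-3 M
Ag3AsO4(s) <=> 3 Ag^+(aq) + AsO4^3-(aq), so Q = [Ag^+]^3[AsO4^3-]
Q = (6.397 × 10^-2)^3(2.289 × 10^-3) = 5.99 × 10^-7
Q > Ksp, so Ag3AsO4 will precipitate.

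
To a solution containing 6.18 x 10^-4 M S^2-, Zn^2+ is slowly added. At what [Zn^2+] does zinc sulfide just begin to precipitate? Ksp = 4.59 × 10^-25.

[Zn^2+] ≈ 7.43 x 10^-22 M

ZnS(s) ⇌ Zn^2+ + S^2-
Ksp = [Zn^2+][S^2-]
Precipitation begins when Q = Ksp. With [S^2-] = 6.18 x 10^-4 M:
4.59 × 10^-25 = (6.18 x 10^-4) × [Zn^2+]
[Zn^2+] = (4.59 × 10^-25 / 6.18 x 10^-4) = 7.43 × 10^-22 M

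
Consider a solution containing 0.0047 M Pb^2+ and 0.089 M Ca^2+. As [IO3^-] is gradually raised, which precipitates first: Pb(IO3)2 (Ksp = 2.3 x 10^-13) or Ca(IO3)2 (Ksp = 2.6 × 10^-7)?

Each salt begins to precipitate when Q = Ksp, i.e. when [IO3^-] reaches its threshold.
For Pb(IO3)2: 2.3 x 10^-13 = 0.0047 × [IO3^-]^2  ⇒  [IO3^-] = 7.0 × 10^-6 M.
For Ca(IO3)2: 2.6 × 10^-7 = 0.089 × [IO3^-]^2  ⇒  [IO3^-] = 1.7 × 10^-3 M.
The salt with the lower threshold [IO3^-] precipitates first: Pb(IO3)2.

Pb(IO3)2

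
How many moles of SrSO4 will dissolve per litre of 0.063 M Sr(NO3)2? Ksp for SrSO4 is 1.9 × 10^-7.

s = 3.0 × 10^-6 M

SrSO4(s) ⇌ Sr^2+(aq) + SO4^2-(aq)
Ksp = [Sr^2+][SO4^2-]
Let s = moles of SrSO4 that dissolve per litre. [Sr^2+] = 0.063 + s ≈ 0.063, [SO4^2-] = s (common-ion effect: Sr^2+ is already 0.063 M).
Ksp ≈ 0.063 × s
s = 3.0 × 10^-6 M
Check: s = 3.0 × 10^-6 ≪ 0.063, so the approximation is valid.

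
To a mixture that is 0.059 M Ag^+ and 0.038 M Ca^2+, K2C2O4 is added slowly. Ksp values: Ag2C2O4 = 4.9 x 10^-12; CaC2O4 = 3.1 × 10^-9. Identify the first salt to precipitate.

Ag2C2O4

Each salt begins to precipitate when Q = Ksp, i.e. when [C2O4^2-] reaches its threshold.
For Ag2C2O4: 4.9 x 10^-12 = (0.059)^2 × [C2O4^2-]  ⇒  [C2O4^2-] = 1.4 x 10^-9 M.
For CaC2O4: 3.1 × 10^-9 = 0.038 × [C2O4^2-]  ⇒  [C2O4^2-] = 8.2 × 10^-8 M.
The salt with the lower threshold [C2O4^2-] precipitates first: Ag2C2O4.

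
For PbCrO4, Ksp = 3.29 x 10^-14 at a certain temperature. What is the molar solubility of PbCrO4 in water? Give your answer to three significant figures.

PbCrO4(s) ⇌ Pb^2+(aq) + CrO4^2-(aq)
Ksp = [Pb^2+][CrO4^2-]
With molar solubility s: [Pb^2+] = s, [CrO4^2-] = s.
Ksp = (s)(s) = s^2
s = (3.29 x 10^-14)^(1/2) = 1.81 × 10^-7 M

s ≈ 1.81 x 10^-7 M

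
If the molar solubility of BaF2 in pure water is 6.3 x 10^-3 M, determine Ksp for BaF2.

BaF2(s) ⇌ Ba^2+ + 2 F^-
If s mol/L of BaF2 dissolves, [Ba^2+] = s and [F^-] = 2s.
Ksp = [Ba^2+][F^-]^2
Substituting: Ksp = s(2s)^2 = 4s^3
With s = 6.3 × 10^-3: Ksp = 1.0 × 10^-6

Ksp ≈ 1.0 x 10^-6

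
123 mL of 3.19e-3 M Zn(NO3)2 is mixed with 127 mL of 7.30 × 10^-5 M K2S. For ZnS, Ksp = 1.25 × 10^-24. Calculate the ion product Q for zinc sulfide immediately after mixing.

5.82 x 10^-8

Total volume = 123 + 127 = 250 mL.
[Zn^2+] = 3.19 x 10^-3 × (123/250) = 1.569 × 10^-3 M
[S^2-] = 7.30 × 10^-5 × (127/250) = 3.708 × 10^-5 M
ZnS(s) <=> Zn^2+ + S^2-, so Q = [Zn^2+][S^2-]
Q = (1.569 × 10^-3)(3.708 x 10^-5) = 5.82 x 10^-8
Q > Ksp, so ZnS will precipitate.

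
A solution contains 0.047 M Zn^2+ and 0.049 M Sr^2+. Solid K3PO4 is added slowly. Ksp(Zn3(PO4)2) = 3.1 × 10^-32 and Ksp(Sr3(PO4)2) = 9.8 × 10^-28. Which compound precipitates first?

Precipitation of each salt starts when its ion product equals its Ksp.
For Zn3(PO4)2: 3.1 × 10^-32 = (0.047)^3 × [PO4^3-]^2  ⇒  [PO4^3-] = 1.7 × 10^-14 M.
For Sr3(PO4)2: 9.8 × 10^-28 = (0.049)^3 × [PO4^3-]^2  ⇒  [PO4^3-] = 2.9 x 10^-12 M.
The salt with the lower threshold [PO4^3-] precipitates first: Zn3(PO4)2.

Zn3(PO4)2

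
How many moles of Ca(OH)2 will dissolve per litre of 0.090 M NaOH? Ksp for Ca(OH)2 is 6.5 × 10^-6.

s ≈ 8.0 × 10^-4 M

Ca(OH)2(s) <=> Ca^2+(aq) + 2 OH^-(aq)
Ksp = [Ca^2+][OH^-]^2
Let s = moles of Ca(OH)2 that dissolve per litre. [Ca^2+] = s, [OH^-] = 0.090 + 2s ≈ 0.090 (Ksp is small, so little additional dissolves).
Ksp ≈ s × (0.090)^2
s = 8.0 × 10^-4 M
Check: 2s = 1.6 x 10^-3 ≪ 0.090, so the approximation is valid.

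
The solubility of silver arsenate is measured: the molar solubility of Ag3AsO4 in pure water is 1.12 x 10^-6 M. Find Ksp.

Ksp = 4.25e-23

Ag3AsO4(s) <=> 3 Ag^+(aq) + AsO4^3-(aq)
For each mole of Ag3AsO4 that dissolves: [Ag^+] = 3s, [AsO4^3-] = s.
Ksp = [Ag^+]^3[AsO4^3-]
Substituting: Ksp = (3s)^3s = 27s^4
With s = 1.12 × 10^-6: Ksp = 4.25 × 10^-23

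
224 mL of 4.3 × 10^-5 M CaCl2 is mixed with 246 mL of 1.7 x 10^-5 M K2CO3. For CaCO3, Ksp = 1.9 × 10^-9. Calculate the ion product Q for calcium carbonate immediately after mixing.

Q = 1.8e-10

Total volume = 224 + 246 = 470 mL.
[Ca^2+] = 4.3 x 10^-5 × (224/470) = 2.05 x 10^-5 M
[CO3^2-] = 1.7 × 10^-5 × (246/470) = 8.90 × 10^-6 M
CaCO3(s) ⇌ Ca^2+(aq) + CO3^2-(aq), so Q = [Ca^2+][CO3^2-]
Q = (2.05 × 10^-5)(8.90 × 10^-6) = 1.8 × 10^-10
Q < Ksp, so no precipitate of CaCO3 forms.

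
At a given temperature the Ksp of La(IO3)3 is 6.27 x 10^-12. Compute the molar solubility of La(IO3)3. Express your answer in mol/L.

6.94 × 10^-4 M

La(IO3)3(s) ⇌ La^3+ + 3 IO3^-
Ksp = [La^3+][IO3^-]^3
Let s = molar solubility. Then [La^3+] = s and [IO3^-] = 3s.
Substituting: Ksp = s(3s)^3 = 27s^4
s^4 = 6.27 x 10^-12 / 27, so s = 6.94 × 10^-4 M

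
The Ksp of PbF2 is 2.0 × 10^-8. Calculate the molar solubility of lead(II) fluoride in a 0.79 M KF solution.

s ≈ 3.2 × 10^-8 M

PbF2(s) ⇌ Pb^2+(aq) + 2 F^-(aq)
Ksp = [Pb^2+][F^-]^2
Let s be the molar solubility in this solution. [Pb^2+] = s, [F^-] = 0.79 + 2s ≈ 0.79 (since F^- from KF dominates).
Ksp ≈ s × (0.79)^2
s = 3.2 × 10^-8 M
Check: 2s = 6.4 × 10^-8 ≪ 0.79, so the approximation is valid.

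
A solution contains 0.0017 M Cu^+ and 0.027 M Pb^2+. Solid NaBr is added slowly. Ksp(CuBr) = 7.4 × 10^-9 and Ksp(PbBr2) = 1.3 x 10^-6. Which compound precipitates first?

CuBr

Each salt begins to precipitate when Q = Ksp, i.e. when [Br^-] reaches its threshold.
For CuBr: 7.4 × 10^-9 = 0.0017 × [Br^-]  ⇒  [Br^-] = 4.4 × 10^-6 M.
For PbBr2: 1.3 x 10^-6 = 0.027 × [Br^-]^2  ⇒  [Br^-] = 6.9 × 10^-3 M.
The salt with the lower threshold [Br^-] precipitates first: CuBr.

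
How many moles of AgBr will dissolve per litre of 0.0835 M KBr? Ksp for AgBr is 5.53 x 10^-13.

s = 6.62 x 10^-12 M

AgBr(s) ⇌ Ag^+(aq) + Br^-(aq)
Ksp = [Ag^+][Br^-]
If s mol/L dissolves here, [Ag^+] = s, [Br^-] = 0.0835 + s ≈ 0.0835 (Ksp is small, so little additional dissolves).
Ksp ≈ s × 0.0835
s = 6.62 x 10^-12 M
Check: s = 6.6 × 10^-12 ≪ 0.0835, so the approximation is valid.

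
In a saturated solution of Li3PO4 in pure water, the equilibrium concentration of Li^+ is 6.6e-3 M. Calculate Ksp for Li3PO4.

6.3 x 10^-10

Li3PO4(s) <=> 3 Li^+ + PO4^3-
Stoichiometry gives [PO4^3-] = (1/3)[Li^+] = 2.20 × 10^-3 M.
Ksp = [Li^+]^3[PO4^3-]
Ksp = (6.6 x 10^-3)^3 × 2.20 × 10^-3 = 6.3 × 10^-10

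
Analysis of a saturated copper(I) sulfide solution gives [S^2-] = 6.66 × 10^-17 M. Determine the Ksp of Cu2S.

Cu2S(s) <=> 2 Cu^+(aq) + S^2-(aq)
Stoichiometry gives [Cu^+] = (2/1)[S^2-] = 1.332 × 10^-16 M.
Ksp = [Cu^+]^2[S^2-]
Ksp = (1.332 × 10^-16)^2 × 6.66 x 10^-17 = 1.18 × 10^-48

Ksp = 1.18 × 10^-48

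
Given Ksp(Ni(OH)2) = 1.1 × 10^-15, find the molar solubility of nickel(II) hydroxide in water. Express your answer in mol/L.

s ≈ 6.5 × 10^-6 M

Ni(OH)2(s) <=> Ni^2+(aq) + 2 OH^-(aq)
Ksp = [Ni^2+][OH^-]^2
With molar solubility s: [Ni^2+] = s, [OH^-] = 2s.
Substituting: Ksp = s(2s)^2 = 4s^3
Solving, s = (1.1 × 10^-15/4)^(1/3) = 6.5 × 10^-6 M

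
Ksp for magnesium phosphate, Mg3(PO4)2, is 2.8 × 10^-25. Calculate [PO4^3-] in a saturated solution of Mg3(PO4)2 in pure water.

Mg3(PO4)2(s) ⇌ 3 Mg^2+(aq) + 2 PO4^3-(aq)
Ksp = [Mg^2+]^3[PO4^3-]^2
If s mol/L of Mg3(PO4)2 dissolves, [Mg^2+] = 3s and [PO4^3-] = 2s.
Ksp = (3s)^3(2s)^2 = 108s^5
s = (2.8 × 10^-25 / 108)^(1/5) = 4.82 × 10^-6 M
[PO4^3-] = 2s = 9.6 x 10^-6 M

9.6 x 10^-6 M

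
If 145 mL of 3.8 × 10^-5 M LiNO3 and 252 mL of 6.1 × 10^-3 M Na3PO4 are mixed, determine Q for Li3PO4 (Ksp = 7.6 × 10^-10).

1.0 × 10^-17

Total volume = 145 + 252 = 397 mL.
[Li^+] = 3.8 x 10^-5 × (145/397) = 1.39 × 10^-5 M
[PO4^3-] = 6.1 x 10^-3 × (252/397) = 3.87 × 10^-3 M
Li3PO4(s) ⇌ 3 Li^+(aq) + PO4^3-(aq), so Q = [Li^+]^3[PO4^3-]
Q = (1.39 x 10^-5)^3(3.87 × 10^-3) = 1.0 x 10^-17
Q < Ksp, so no precipitate of Li3PO4 forms.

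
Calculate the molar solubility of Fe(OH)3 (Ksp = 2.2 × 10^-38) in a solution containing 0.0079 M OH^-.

Fe(OH)3(s) <=> Fe^3+ + 3 OH^-
Ksp = [Fe^3+][OH^-]^3
If s mol/L dissolves here, [Fe^3+] = s, [OH^-] = 0.0079 + 3s ≈ 0.0079 (since the OH^- already present dominates).
Ksp ≈ s × (0.0079)^3
s = 4.5 × 10^-32 M
Check: 3s = 1.3 x 10^-31 ≪ 0.0079, so the approximation is valid.

s ≈ 4.5 × 10^-32 M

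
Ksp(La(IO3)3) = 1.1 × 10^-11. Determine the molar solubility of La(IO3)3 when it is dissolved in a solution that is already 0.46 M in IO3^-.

s ≈ 1.1e-10 M

La(IO3)3(s) ⇌ La^3+ + 3 IO3^-
Ksp = [La^3+][IO3^-]^3
Let s be the molar solubility in this solution. [La^3+] = s, [IO3^-] = 0.46 + 3s ≈ 0.46 (common-ion effect: IO3^- is already 0.46 M).
Ksp ≈ s × (0.46)^3
s = 1.1 x 10^-10 M
Check: 3s = 3.4 x 10^-10 ≪ 0.46, so the approximation is valid.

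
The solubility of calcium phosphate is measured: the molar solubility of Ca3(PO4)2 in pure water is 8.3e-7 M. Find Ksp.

4.3e-29

Ca3(PO4)2(s) <=> 3 Ca^2+(aq) + 2 PO4^3-(aq)
With molar solubility s: [Ca^2+] = 3s, [PO4^3-] = 2s.
Ksp = [Ca^2+]^3[PO4^3-]^2
So Ksp = (3s)^3 × (2s)^2 = 108s^5
Ksp = 108 × (8.3 × 10^-7)^5 = 4.3 x 10^-29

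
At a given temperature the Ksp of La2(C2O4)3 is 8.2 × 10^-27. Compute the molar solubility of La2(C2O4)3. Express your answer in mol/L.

La2(C2O4)3(s) <=> 2 La^3+ + 3 C2O4^2-
Ksp = [La^3+]^2[C2O4^2-]^3
If s mol/L of La2(C2O4)3 dissolves, [La^3+] = 2s and [C2O4^2-] = 3s.
So Ksp = (2s)^2 × (3s)^3 = 108s^5
Solving, s = (8.2 × 10^-27/108)^(1/5) = 2.4 × 10^-6 M

s ≈ 2.4e-6 M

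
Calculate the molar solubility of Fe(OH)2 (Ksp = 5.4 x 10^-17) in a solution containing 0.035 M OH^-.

4.4 x 10^-14 M

Fe(OH)2(s) ⇌ Fe^2+(aq) + 2 OH^-(aq)
Ksp = [Fe^2+][OH^-]^2
Let s be the molar solubility in this solution. [Fe^2+] = s, [OH^-] = 0.035 + 2s ≈ 0.035 (Ksp is small, so little additional dissolves).
Ksp ≈ s × (0.035)^2
s = 4.4 × 10^-14 M
Check: 2s = 8.8 × 10^-14 ≪ 0.035, so the approximation is valid.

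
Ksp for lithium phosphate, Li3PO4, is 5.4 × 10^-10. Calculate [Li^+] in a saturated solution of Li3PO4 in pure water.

[Li^+] = 6.3 x 10^-3 M

Li3PO4(s) ⇌ 3 Li^+(aq) + PO4^3-(aq)
Ksp = [Li^+]^3[PO4^3-]
With molar solubility s: [Li^+] = 3s, [PO4^3-] = s.
Ksp = (3s)^3s = 27s^4
s = (5.4 × 10^-10 / 27)^(1/4) = 2.11 x 10^-3 M
[Li^+] = 3s = 6.3 x 10^-3 M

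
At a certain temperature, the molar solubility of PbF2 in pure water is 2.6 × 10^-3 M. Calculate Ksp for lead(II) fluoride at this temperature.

PbF2(s) ⇌ Pb^2+(aq) + 2 F^-(aq)
Let s = molar solubility. Then [Pb^2+] = s and [F^-] = 2s.
Ksp = [Pb^2+][F^-]^2
Substituting: Ksp = s(2s)^2 = 4s^3
With s = 2.6 × 10^-3: Ksp = 7.0 × 10^-8

Ksp = 7.0 × 10^-8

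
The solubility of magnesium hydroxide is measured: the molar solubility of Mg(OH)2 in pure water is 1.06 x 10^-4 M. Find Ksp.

Mg(OH)2(s) ⇌ Mg^2+ + 2 OH^-
For each mole of Mg(OH)2 that dissolves: [Mg^2+] = s, [OH^-] = 2s.
Ksp = [Mg^2+][OH^-]^2
Ksp = s(2s)^2 = 4s^3
With s = 1.06 × 10^-4: Ksp = 4.76 × 10^-12

Ksp = 4.76e-12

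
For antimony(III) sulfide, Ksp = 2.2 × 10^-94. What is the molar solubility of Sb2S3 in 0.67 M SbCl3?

2.6 x 10^-32 M

Sb2S3(s) ⇌ 2 Sb^3+(aq) + 3 S^2-(aq)
Ksp = [Sb^3+]^2[S^2-]^3
Let s = moles of Sb2S3 that dissolve per litre. [Sb^3+] = 0.67 + 2s ≈ 0.67, [S^2-] = 3s (common-ion effect: Sb^3+ is already 0.67 M).
Ksp ≈ (0.67)^2 × (3s)^3
s = 2.6 x 10^-32 M
Check: 2s = 5.3 × 10^-32 ≪ 0.67, so the approximation is valid.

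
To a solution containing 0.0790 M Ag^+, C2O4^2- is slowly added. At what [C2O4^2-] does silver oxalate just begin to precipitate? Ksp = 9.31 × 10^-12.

[C2O4^2-] ≈ 1.49 × 10^-9 M

Ag2C2O4(s) ⇌ 2 Ag^+(aq) + C2O4^2-(aq)
Ksp = [Ag^+]^2[C2O4^2-]
Precipitation begins when Q = Ksp. With [Ag^+] = 0.0790 M:
9.31 × 10^-12 = (0.0790)^2 × [C2O4^2-]
[C2O4^2-] = (9.31 × 10^-12 / 6.241 × 10^-3) = 1.49 x 10^-9 M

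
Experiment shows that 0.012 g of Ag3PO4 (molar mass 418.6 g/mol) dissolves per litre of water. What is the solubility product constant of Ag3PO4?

1.8 x 10^-17

Molar solubility s = (1.2 x 10^-2 g/L) / (418.6 g/mol) = 2.87 x 10^-5 M.
Ag3PO4(s) ⇌ 3 Ag^+ + PO4^3-
Let s = molar solubility. Then [Ag^+] = 3s and [PO4^3-] = s.
Ksp = [Ag^+]^3[PO4^3-]
So Ksp = (3s)^3 × s = 27s^4
With s = 2.87 × 10^-5: Ksp = 1.8 × 10^-17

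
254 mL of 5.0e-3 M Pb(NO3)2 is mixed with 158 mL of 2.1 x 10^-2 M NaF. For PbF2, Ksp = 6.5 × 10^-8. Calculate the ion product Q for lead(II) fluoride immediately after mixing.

Q = 2.0e-7

Total volume = 254 + 158 = 412 mL.
[Pb^2+] = 5.0 × 10^-3 × (254/412) = 3.08 × 10^-3 M
[F^-] = 2.1 x 10^-2 × (158/412) = 8.05 x 10^-3 M
PbF2(s) ⇌ Pb^2+(aq) + 2 F^-(aq), so Q = [Pb^2+][F^-]^2
Q = (3.08 x 10^-3)(8.05 × 10^-3)^2 = 2.0 x 10^-7
Q > Ksp, so PbF2 will precipitate.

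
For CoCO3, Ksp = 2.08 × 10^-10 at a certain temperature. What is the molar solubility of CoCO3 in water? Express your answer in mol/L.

CoCO3(s) ⇌ Co^2+ + CO3^2-
Ksp = [Co^2+][CO3^2-]
With molar solubility s: [Co^2+] = s, [CO3^2-] = s.
Ksp = s × s = s^2
s = (2.08 × 10^-10)^(1/2) = 1.44 × 10^-5 M

1.44 × 10^-5 M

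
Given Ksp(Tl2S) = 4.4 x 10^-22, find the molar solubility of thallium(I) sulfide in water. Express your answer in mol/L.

Tl2S(s) <=> 2 Tl^+ + S^2-
Ksp = [Tl^+]^2[S^2-]
With molar solubility s: [Tl^+] = 2s, [S^2-] = s.
Substituting: Ksp = (2s)^2s = 4s^3
s = (4.4 x 10^-22 / 4)^(1/3) = 4.8 × 10^-8 M

4.8 × 10^-8 M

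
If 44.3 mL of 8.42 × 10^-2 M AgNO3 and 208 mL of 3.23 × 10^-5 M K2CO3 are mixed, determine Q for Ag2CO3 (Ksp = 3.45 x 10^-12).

5.82 x 10^-9

Total volume = 44.3 + 208 = 252.3 mL.
[Ag^+] = 8.42 × 10^-2 × (44.3/252.3) = 1.478 × 10^-2 M
[CO3^2-] = 3.23 x 10^-5 × (208/252.3) = 2.663 × 10^-5 M
Ag2CO3(s) ⇌ 2 Ag^+ + CO3^2-, so Q = [Ag^+]^2[CO3^2-]
Q = (1.478 × 10^-2)^2(2.663 × 10^-5) = 5.82 × 10^-9
Q > Ksp, so Ag2CO3 will precipitate.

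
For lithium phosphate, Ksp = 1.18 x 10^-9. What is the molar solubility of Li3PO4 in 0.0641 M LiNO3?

s = 4.48 x 10^-6 M

Li3PO4(s) <=> 3 Li^+ + PO4^3-
Ksp = [Li^+]^3[PO4^3-]
If s mol/L dissolves here, [Li^+] = 0.0641 + 3s ≈ 0.0641, [PO4^3-] = s (common-ion effect: Li^+ is already 0.0641 M).
Ksp ≈ (0.0641)^3 × s
s = 4.48 × 10^-6 M
Check: 3s = 1.3 x 10^-5 ≪ 0.0641, so the approximation is valid.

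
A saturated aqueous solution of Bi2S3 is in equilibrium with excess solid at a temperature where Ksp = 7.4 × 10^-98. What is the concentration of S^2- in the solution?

Bi2S3(s) ⇌ 2 Bi^3+ + 3 S^2-
Ksp = [Bi^3+]^2[S^2-]^3
For each mole of Bi2S3 that dissolves: [Bi^3+] = 2s, [S^2-] = 3s.
Ksp = (2s)^2(3s)^3 = 108s^5
Solving, s = (7.4 × 10^-98/108)^(1/5) = 1.47 × 10^-20 M
[S^2-] = 3s = 4.4 × 10^-20 M

4.4 × 10^-20 M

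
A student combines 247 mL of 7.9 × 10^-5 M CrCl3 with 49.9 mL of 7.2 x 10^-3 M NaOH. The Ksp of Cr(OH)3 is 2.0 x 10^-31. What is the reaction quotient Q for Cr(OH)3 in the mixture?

Total volume = 247 + 49.9 = 296.9 mL.
[Cr^3+] = 7.9 x 10^-5 × (247/296.9) = 6.57 x 10^-5 M
[OH^-] = 7.2 × 10^-3 × (49.9/296.9) = 1.21 × 10^-3 M
Cr(OH)3(s) ⇌ Cr^3+ + 3 OH^-, so Q = [Cr^3+][OH^-]^3
Q = (6.57 × 10^-5)(1.21 × 10^-3)^3 = 1.2 x 10^-13
Q > Ksp, so Cr(OH)3 will precipitate.

1.2 × 10^-13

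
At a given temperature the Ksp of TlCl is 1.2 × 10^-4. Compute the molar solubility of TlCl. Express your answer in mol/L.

s ≈ 0.011 M

TlCl(s) ⇌ Tl^+ + Cl^-
Ksp = [Tl^+][Cl^-]
Let s = molar solubility. Then [Tl^+] = s and [Cl^-] = s.
Ksp = s^2
s = √(1.2 × 10^-4) = 1.1 × 10^-2 M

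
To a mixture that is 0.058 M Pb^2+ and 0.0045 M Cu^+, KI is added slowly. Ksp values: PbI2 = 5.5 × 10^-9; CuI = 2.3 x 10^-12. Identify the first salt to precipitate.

CuI

Each salt begins to precipitate when Q = Ksp, i.e. when [I^-] reaches its threshold.
For PbI2: 5.5 × 10^-9 = 0.058 × [I^-]^2  ⇒  [I^-] = 3.1 × 10^-4 M.
For CuI: 2.3 x 10^-12 = 0.0045 × [I^-]  ⇒  [I^-] = 5.1 x 10^-10 M.
The salt with the lower threshold [I^-] precipitates first: CuI.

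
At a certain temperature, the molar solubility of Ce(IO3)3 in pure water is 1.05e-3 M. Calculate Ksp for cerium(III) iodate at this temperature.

Ce(IO3)3(s) <=> Ce^3+(aq) + 3 IO3^-(aq)
For each mole of Ce(IO3)3 that dissolves: [Ce^3+] = s, [IO3^-] = 3s.
Ksp = [Ce^3+][IO3^-]^3
So Ksp = s × (3s)^3 = 27s^4
With s = 1.05 × 10^-3: Ksp = 3.28 x 10^-11

Ksp ≈ 3.28e-11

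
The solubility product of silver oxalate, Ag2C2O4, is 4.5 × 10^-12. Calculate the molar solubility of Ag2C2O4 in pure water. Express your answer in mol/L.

Ag2C2O4(s) <=> 2 Ag^+ + C2O4^2-
Ksp = [Ag^+]^2[C2O4^2-]
For each mole of Ag2C2O4 that dissolves: [Ag^+] = 2s, [C2O4^2-] = s.
So Ksp = (2s)^2 × s = 4s^3
s^3 = 4.5 × 10^-12 / 4, so s = 1.0 x 10^-4 M

s = 1.0e-4 M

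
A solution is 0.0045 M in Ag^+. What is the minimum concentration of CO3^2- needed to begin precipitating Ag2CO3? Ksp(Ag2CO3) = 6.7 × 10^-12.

3.3 × 10^-7 M

Ag2CO3(s) <=> 2 Ag^+ + CO3^2-
Ksp = [Ag^+]^2[CO3^2-]
Precipitation begins when Q = Ksp. With [Ag^+] = 0.0045 M:
6.7 × 10^-12 = (0.0045)^2 × [CO3^2-]
[CO3^2-] = (6.7 × 10^-12 / 2.03 x 10^-5) = 3.3 × 10^-7 M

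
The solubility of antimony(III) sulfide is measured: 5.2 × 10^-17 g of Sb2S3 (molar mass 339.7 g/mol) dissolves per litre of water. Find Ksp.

Ksp ≈ 9.1 x 10^-93

Molar solubility s = (5.2 × 10^-17 g/L) / (339.7 g/mol) = 1.53 x 10^-19 M.
Sb2S3(s) ⇌ 2 Sb^3+ + 3 S^2-
For each mole of Sb2S3 that dissolves: [Sb^3+] = 2s, [S^2-] = 3s.
Ksp = [Sb^3+]^2[S^2-]^3
Ksp = (2s)^2(3s)^3 = 108s^5
With s = 1.53 × 10^-19: Ksp = 9.1 × 10^-93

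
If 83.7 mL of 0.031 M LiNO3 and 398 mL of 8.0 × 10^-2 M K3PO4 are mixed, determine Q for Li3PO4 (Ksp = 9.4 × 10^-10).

Total volume = 83.7 + 398 = 481.7 mL.
[Li^+] = 3.1 × 10^-2 × (83.7/481.7) = 5.39 x 10^-3 M
[PO4^3-] = 8.0 x 10^-2 × (398/481.7) = 6.61 × 10^-2 M
Li3PO4(s) ⇌ 3 Li^+(aq) + PO4^3-(aq), so Q = [Li^+]^3[PO4^3-]
Q = (5.39 x 10^-3)^3(6.61 x 10^-2) = 1.0 x 10^-8
Q > Ksp, so Li3PO4 will precipitate.

1.0 x 10^-8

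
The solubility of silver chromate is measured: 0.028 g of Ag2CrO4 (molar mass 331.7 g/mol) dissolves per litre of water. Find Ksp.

Ksp ≈ 2.4 × 10^-12

Molar solubility s = (2.8 x 10^-2 g/L) / (331.7 g/mol) = 8.44 × 10^-5 M.
Ag2CrO4(s) ⇌ 2 Ag^+(aq) + CrO4^2-(aq)
For each mole of Ag2CrO4 that dissolves: [Ag^+] = 2s, [CrO4^2-] = s.
Ksp = [Ag^+]^2[CrO4^2-]
Substituting: Ksp = (2s)^2s = 4s^3
With s = 8.44 × 10^-5: Ksp = 2.4 x 10^-12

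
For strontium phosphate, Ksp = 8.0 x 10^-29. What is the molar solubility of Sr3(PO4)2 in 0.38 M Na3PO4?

2.7 × 10^-10 M

Sr3(PO4)2(s) ⇌ 3 Sr^2+(aq) + 2 PO4^3-(aq)
Ksp = [Sr^2+]^3[PO4^3-]^2
If s mol/L dissolves here, [Sr^2+] = 3s, [PO4^3-] = 0.38 + 2s ≈ 0.38 (since PO4^3- from Na3PO4 dominates).
Ksp ≈ (3s)^3 × (0.38)^2
s = 2.7 x 10^-10 M
Check: 2s = 5.5 × 10^-10 ≪ 0.38, so the approximation is valid.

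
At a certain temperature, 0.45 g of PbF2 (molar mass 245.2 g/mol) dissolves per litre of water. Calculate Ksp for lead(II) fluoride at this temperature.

Ksp = 2.5 × 10^-8

Molar solubility s = (4.5 × 10^-1 g/L) / (245.2 g/mol) = 1.84 × 10^-3 M.
PbF2(s) <=> Pb^2+ + 2 F^-
If s mol/L of PbF2 dissolves, [Pb^2+] = s and [F^-] = 2s.
Ksp = [Pb^2+][F^-]^2
So Ksp = s × (2s)^2 = 4s^3
Ksp = 4 × (1.84 × 10^-3)^3 = 2.5 × 10^-8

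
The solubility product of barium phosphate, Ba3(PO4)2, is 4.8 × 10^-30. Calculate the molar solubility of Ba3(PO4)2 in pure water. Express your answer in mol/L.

Ba3(PO4)2(s) ⇌ 3 Ba^2+(aq) + 2 PO4^3-(aq)
Ksp = [Ba^2+]^3[PO4^3-]^2
Let s = molar solubility. Then [Ba^2+] = 3s and [PO4^3-] = 2s.
Ksp = (3s)^3(2s)^2 = 108s^5
s^5 = 4.8 × 10^-30 / 108, so s = 5.4 × 10^-7 M

s ≈ 5.4 × 10^-7 M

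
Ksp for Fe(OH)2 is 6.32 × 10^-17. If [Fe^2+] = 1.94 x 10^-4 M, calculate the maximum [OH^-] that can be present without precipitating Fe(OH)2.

5.71 × 10^-7 M

Fe(OH)2(s) <=> Fe^2+ + 2 OH^-
Ksp = [Fe^2+][OH^-]^2
Precipitation begins when Q = Ksp. With [Fe^2+] = 1.94 x 10^-4 M:
6.32 × 10^-17 = (1.94 x 10^-4) × [OH^-]^2
[OH^-] = (6.32 × 10^-17 / 1.94 x 10^-4)^(1/2) = 5.71 x 10^-7 M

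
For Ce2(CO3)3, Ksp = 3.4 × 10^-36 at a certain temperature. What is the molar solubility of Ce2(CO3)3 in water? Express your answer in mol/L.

s = 3.2 x 10^-8 M

Ce2(CO3)3(s) ⇌ 2 Ce^3+(aq) + 3 CO3^2-(aq)
Ksp = [Ce^3+]^2[CO3^2-]^3
For each mole of Ce2(CO3)3 that dissolves: [Ce^3+] = 2s, [CO3^2-] = 3s.
Substituting: Ksp = (2s)^2(3s)^3 = 108s^5
s^5 = 3.4 × 10^-36 / 108, so s = 3.2 x 10^-8 M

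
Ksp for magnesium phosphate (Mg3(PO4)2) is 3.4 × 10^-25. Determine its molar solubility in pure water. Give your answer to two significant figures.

Mg3(PO4)2(s) ⇌ 3 Mg^2+ + 2 PO4^3-
Ksp = [Mg^2+]^3[PO4^3-]^2
With molar solubility s: [Mg^2+] = 3s, [PO4^3-] = 2s.
So Ksp = (3s)^3 × (2s)^2 = 108s^5
s^5 = 3.4 × 10^-25 / 108, so s = 5.0 × 10^-6 M

5.0 × 10^-6 M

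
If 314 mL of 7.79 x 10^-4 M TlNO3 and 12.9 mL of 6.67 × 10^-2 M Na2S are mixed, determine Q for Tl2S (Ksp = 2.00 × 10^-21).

1.47e-9

Total volume = 314 + 12.9 = 326.9 mL.
[Tl^+] = 7.79 × 10^-4 × (314/326.9) = 7.483 × 10^-4 M
[S^2-] = 6.67 × 10^-2 × (12.9/326.9) = 2.632 × 10^-3 M
Tl2S(s) ⇌ 2 Tl^+ + S^2-, so Q = [Tl^+]^2[S^2-]
Q = (7.483 x 10^-4)^2(2.632 × 10^-3) = 1.47 × 10^-9
Q > Ksp, so Tl2S will precipitate.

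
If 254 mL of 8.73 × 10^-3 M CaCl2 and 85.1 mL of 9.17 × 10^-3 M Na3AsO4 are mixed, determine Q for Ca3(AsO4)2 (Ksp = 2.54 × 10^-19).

Total volume = 254 + 85.1 = 339.1 mL.
[Ca^2+] = 8.73 × 10^-3 × (254/339.1) = 6.539 × 10^-3 M
[AsO4^3-] = 9.17 × 10^-3 × (85.1/339.1) = 2.301 x 10^-3 M
Ca3(AsO4)2(s) ⇌ 3 Ca^2+(aq) + 2 AsO4^3-(aq), so Q = [Ca^2+]^3[AsO4^3-]^2
Q = (6.539 × 10^-3)^3(2.301 × 10^-3)^2 = 1.48 x 10^-12
Q > Ksp, so Ca3(AsO4)2 will precipitate.

Q = 1.48 × 10^-12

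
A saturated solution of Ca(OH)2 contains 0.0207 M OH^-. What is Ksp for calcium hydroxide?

Ca(OH)2(s) ⇌ Ca^2+ + 2 OH^-
Stoichiometry gives [Ca^2+] = (1/2)[OH^-] = 1.035 x 10^-2 M.
Ksp = [Ca^2+][OH^-]^2
Ksp = 1.035 × 10^-2 × (2.07 × 10^-2)^2 = 4.43 × 10^-6

4.43e-6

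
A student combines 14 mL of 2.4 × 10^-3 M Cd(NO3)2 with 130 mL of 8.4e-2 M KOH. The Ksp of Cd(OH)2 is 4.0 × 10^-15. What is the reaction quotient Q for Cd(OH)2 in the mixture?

Total volume = 14 + 130 = 144 mL.
[Cd^2+] = 2.4 x 10^-3 × (14/144) = 2.33 × 10^-4 M
[OH^-] = 8.4 x 10^-2 × (130/144) = 7.58 × 10^-2 M
Cd(OH)2(s) ⇌ Cd^2+ + 2 OH^-, so Q = [Cd^2+][OH^-]^2
Q = (2.33 x 10^-4)(7.58 × 10^-2)^2 = 1.3 × 10^-6
Q > Ksp, so Cd(OH)2 will precipitate.

Q = 1.3e-6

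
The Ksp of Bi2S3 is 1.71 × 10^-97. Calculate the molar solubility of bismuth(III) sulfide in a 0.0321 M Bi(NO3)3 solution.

1.83 × 10^-32 M

Bi2S3(s) <=> 2 Bi^3+(aq) + 3 S^2-(aq)
Ksp = [Bi^3+]^2[S^2-]^3
Let s = moles of Bi2S3 that dissolve per litre. [Bi^3+] = 0.0321 + 2s ≈ 0.0321, [S^2-] = 3s (since Bi^3+ from Bi(NO3)3 dominates).
Ksp ≈ (0.0321)^2 × (3s)^3
s = 1.83 x 10^-32 M
Check: 2s = 3.7 × 10^-32 ≪ 0.0321, so the approximation is valid.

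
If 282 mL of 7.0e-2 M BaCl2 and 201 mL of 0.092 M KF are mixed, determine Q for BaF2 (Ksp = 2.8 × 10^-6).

Q = 6.0e-5

Total volume = 282 + 201 = 483 mL.
[Ba^2+] = 7.0 × 10^-2 × (282/483) = 4.09 × 10^-2 M
[F^-] = 9.2 x 10^-2 × (201/483) = 3.83 x 10^-2 M
BaF2(s) <=> Ba^2+(aq) + 2 F^-(aq), so Q = [Ba^2+][F^-]^2
Q = (4.09 × 10^-2)(3.83 × 10^-2)^2 = 6.0 × 10^-5
Q > Ksp, so BaF2 will precipitate.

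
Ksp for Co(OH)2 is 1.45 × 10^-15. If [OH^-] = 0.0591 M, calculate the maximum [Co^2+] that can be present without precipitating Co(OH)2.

Co(OH)2(s) ⇌ Co^2+(aq) + 2 OH^-(aq)
Ksp = [Co^2+][OH^-]^2
Precipitation begins when Q = Ksp. With [OH^-] = 0.0591 M:
1.45 × 10^-15 = (0.0591)^2 × [Co^2+]
[Co^2+] = (1.45 × 10^-15 / 3.493 × 10^-3) = 4.15 × 10^-13 M

[Co^2+] ≈ 4.15 × 10^-13 M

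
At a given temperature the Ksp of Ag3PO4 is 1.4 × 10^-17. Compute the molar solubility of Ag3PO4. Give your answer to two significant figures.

Ag3PO4(s) <=> 3 Ag^+ + PO4^3-
Ksp = [Ag^+]^3[PO4^3-]
If s mol/L of Ag3PO4 dissolves, [Ag^+] = 3s and [PO4^3-] = s.
Substituting: Ksp = (3s)^3s = 27s^4
Solving, s = (1.4 × 10^-17/27)^(1/4) = 2.7 × 10^-5 M

2.7e-5 M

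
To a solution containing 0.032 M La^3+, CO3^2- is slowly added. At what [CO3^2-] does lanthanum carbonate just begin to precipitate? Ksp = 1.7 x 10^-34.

[CO3^2-] ≈ 5.5 × 10^-11 M

La2(CO3)3(s) ⇌ 2 La^3+(aq) + 3 CO3^2-(aq)
Ksp = [La^3+]^2[CO3^2-]^3
Precipitation begins when Q = Ksp. With [La^3+] = 0.032 M:
1.7 x 10^-34 = (0.032)^2 × [CO3^2-]^3
[CO3^2-] = (1.7 x 10^-34 / 1.02 × 10^-3)^(1/3) = 5.5 x 10^-11 M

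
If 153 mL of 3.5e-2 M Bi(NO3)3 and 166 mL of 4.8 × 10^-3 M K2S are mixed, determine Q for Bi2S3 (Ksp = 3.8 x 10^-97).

4.4e-12

Total volume = 153 + 166 = 319 mL.
[Bi^3+] = 3.5 × 10^-2 × (153/319) = 1.68 × 10^-2 M
[S^2-] = 4.8 × 10^-3 × (166/319) = 2.50 × 10^-3 M
Bi2S3(s) <=> 2 Bi^3+(aq) + 3 S^2-(aq), so Q = [Bi^3+]^2[S^2-]^3
Q = (1.68 × 10^-2)^2(2.50 × 10^-3)^3 = 4.4 × 10^-12
Q > Ksp, so Bi2S3 will precipitate.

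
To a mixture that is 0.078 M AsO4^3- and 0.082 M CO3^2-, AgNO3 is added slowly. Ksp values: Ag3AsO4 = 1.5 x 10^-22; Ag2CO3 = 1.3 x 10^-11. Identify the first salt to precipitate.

Precipitation of each salt starts when its ion product equals its Ksp.
For Ag3AsO4: 1.5 x 10^-22 = 0.078 × [Ag^+]^3  ⇒  [Ag^+] = 1.2 × 10^-7 M.
For Ag2CO3: 1.3 x 10^-11 = 0.082 × [Ag^+]^2  ⇒  [Ag^+] = 1.3 × 10^-5 M.
The salt with the lower threshold [Ag^+] precipitates first: Ag3AsO4.

Ag3AsO4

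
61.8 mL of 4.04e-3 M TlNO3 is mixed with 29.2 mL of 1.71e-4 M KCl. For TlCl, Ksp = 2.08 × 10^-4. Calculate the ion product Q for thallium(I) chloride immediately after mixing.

1.51 x 10^-7

Total volume = 61.8 + 29.2 = 91 mL.
[Tl^+] = 4.04 x 10^-3 × (61.8/91) = 2.744 × 10^-3 M
[Cl^-] = 1.71 x 10^-4 × (29.2/91) = 5.487 x 10^-5 M
TlCl(s) ⇌ Tl^+ + Cl^-, so Q = [Tl^+][Cl^-]
Q = (2.744 × 10^-3)(5.487 × 10^-5) = 1.51 x 10^-7
Q < Ksp, so no precipitate of TlCl forms.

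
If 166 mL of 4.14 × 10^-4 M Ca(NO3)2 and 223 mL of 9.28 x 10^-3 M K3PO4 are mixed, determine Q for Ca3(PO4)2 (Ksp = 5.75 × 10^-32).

Q = 1.56 × 10^-16

Total volume = 166 + 223 = 389 mL.
[Ca^2+] = 4.14 x 10^-4 × (166/389) = 1.767 x 10^-4 M
[PO4^3-] = 9.28 × 10^-3 × (223/389) = 5.320 × 10^-3 M
Ca3(PO4)2(s) ⇌ 3 Ca^2+(aq) + 2 PO4^3-(aq), so Q = [Ca^2+]^3[PO4^3-]^2
Q = (1.767 x 10^-4)^3(5.320 x 10^-3)^2 = 1.56 × 10^-16
Q > Ksp, so Ca3(PO4)2 will precipitate.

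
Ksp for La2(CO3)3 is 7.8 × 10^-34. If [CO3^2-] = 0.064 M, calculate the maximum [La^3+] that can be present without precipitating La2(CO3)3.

1.7 × 10^-15 M

La2(CO3)3(s) <=> 2 La^3+(aq) + 3 CO3^2-(aq)
Ksp = [La^3+]^2[CO3^2-]^3
Precipitation begins when Q = Ksp. With [CO3^2-] = 0.064 M:
7.8 × 10^-34 = (0.064)^3 × [La^3+]^2
[La^3+] = (7.8 × 10^-34 / 2.62 × 10^-4)^(1/2) = 1.7 × 10^-15 M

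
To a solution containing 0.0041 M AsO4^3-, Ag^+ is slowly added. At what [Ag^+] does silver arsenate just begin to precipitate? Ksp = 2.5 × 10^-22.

[Ag^+] = 3.9 x 10^-7 M

Ag3AsO4(s) <=> 3 Ag^+ + AsO4^3-
Ksp = [Ag^+]^3[AsO4^3-]
Precipitation begins when Q = Ksp. With [AsO4^3-] = 0.0041 M:
2.5 × 10^-22 = (0.0041) × [Ag^+]^3
[Ag^+] = (2.5 × 10^-22 / 4.1 × 10^-3)^(1/3) = 3.9 × 10^-7 M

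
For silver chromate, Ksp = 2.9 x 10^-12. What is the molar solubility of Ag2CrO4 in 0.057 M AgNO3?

s = 8.9 × 10^-10 M

Ag2CrO4(s) ⇌ 2 Ag^+ + CrO4^2-
Ksp = [Ag^+]^2[CrO4^2-]
Let s = moles of Ag2CrO4 that dissolve per litre. [Ag^+] = 0.057 + 2s ≈ 0.057, [CrO4^2-] = s (Ksp is small, so little additional dissolves).
Ksp ≈ (0.057)^2 × s
s = 8.9 × 10^-10 M
Check: 2s = 1.8 × 10^-9 ≪ 0.057, so the approximation is valid.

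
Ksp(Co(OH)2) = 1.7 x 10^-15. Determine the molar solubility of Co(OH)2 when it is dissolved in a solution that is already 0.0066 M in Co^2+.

Co(OH)2(s) <=> Co^2+(aq) + 2 OH^-(aq)
Ksp = [Co^2+][OH^-]^2
Let s be the molar solubility in this solution. [Co^2+] = 0.0066 + s ≈ 0.0066, [OH^-] = 2s (Ksp is small, so little additional dissolves).
Ksp ≈ 0.0066 × (2s)^2
s = 2.5 x 10^-7 M
Check: s = 2.5 x 10^-7 ≪ 0.0066, so the approximation is valid.

s = 2.5 x 10^-7 M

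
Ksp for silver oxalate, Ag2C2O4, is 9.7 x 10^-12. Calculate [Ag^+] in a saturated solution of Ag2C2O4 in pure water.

[Ag^+] ≈ 2.7e-4 M

Ag2C2O4(s) ⇌ 2 Ag^+ + C2O4^2-
Ksp = [Ag^+]^2[C2O4^2-]
With molar solubility s: [Ag^+] = 2s, [C2O4^2-] = s.
Substituting: Ksp = (2s)^2s = 4s^3
s^3 = 9.7 x 10^-12 / 4, so s = 1.34 × 10^-4 M
[Ag^+] = 2s = 2.7 x 10^-4 M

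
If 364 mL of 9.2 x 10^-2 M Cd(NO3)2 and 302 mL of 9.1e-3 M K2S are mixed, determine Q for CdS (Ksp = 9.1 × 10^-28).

Total volume = 364 + 302 = 666 mL.
[Cd^2+] = 9.2 × 10^-2 × (364/666) = 5.03 x 10^-2 M
[S^2-] = 9.1 × 10^-3 × (302/666) = 4.13 × 10^-3 M
CdS(s) ⇌ Cd^2+(aq) + S^2-(aq), so Q = [Cd^2+][S^2-]
Q = (5.03 x 10^-2)(4.13 × 10^-3) = 2.1 × 10^-4
Q > Ksp, so CdS will precipitate.

Q ≈ 2.1 x 10^-4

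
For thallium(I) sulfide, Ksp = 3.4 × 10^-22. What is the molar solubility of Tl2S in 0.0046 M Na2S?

s = 1.4e-10 M

Tl2S(s) <=> 2 Tl^+ + S^2-
Ksp = [Tl^+]^2[S^2-]
If s mol/L dissolves here, [Tl^+] = 2s, [S^2-] = 0.0046 + s ≈ 0.0046 (common-ion effect: S^2- is already 0.0046 M).
Ksp ≈ (2s)^2 × 0.0046
s = 1.4 × 10^-10 M
Check: s = 1.4 × 10^-10 ≪ 0.0046, so the approximation is valid.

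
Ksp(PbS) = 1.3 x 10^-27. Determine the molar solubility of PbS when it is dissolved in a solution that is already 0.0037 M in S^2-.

PbS(s) <=> Pb^2+(aq) + S^2-(aq)
Ksp = [Pb^2+][S^2-]
Let s be the molar solubility in this solution. [Pb^2+] = s, [S^2-] = 0.0037 + s ≈ 0.0037 (common-ion effect: S^2- is already 0.0037 M).
Ksp ≈ s × 0.0037
s = 3.5 × 10^-25 M
Check: s = 3.5 × 10^-25 ≪ 0.0037, so the approximation is valid.

s = 3.5 x 10^-25 M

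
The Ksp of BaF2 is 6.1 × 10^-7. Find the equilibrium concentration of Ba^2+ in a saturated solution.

5.3e-3 M

BaF2(s) <=> Ba^2+ + 2 F^-
Ksp = [Ba^2+][F^-]^2
If s mol/L of BaF2 dissolves, [Ba^2+] = s and [F^-] = 2s.
Substituting: Ksp = s(2s)^2 = 4s^3
s = (6.1 × 10^-7 / 4)^(1/3) = 5.34 × 10^-3 M
[Ba^2+] = s = 5.3 x 10^-3 M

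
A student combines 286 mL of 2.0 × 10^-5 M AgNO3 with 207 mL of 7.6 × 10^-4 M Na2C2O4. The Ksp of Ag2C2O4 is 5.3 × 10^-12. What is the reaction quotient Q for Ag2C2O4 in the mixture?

Q ≈ 4.3e-14

Total volume = 286 + 207 = 493 mL.
[Ag^+] = 2.0 x 10^-5 × (286/493) = 1.16 × 10^-5 M
[C2O4^2-] = 7.6 x 10^-4 × (207/493) = 3.19 × 10^-4 M
Ag2C2O4(s) ⇌ 2 Ag^+(aq) + C2O4^2-(aq), so Q = [Ag^+]^2[C2O4^2-]
Q = (1.16 × 10^-5)^2(3.19 x 10^-4) = 4.3 × 10^-14
Q < Ksp, so no precipitate of Ag2C2O4 forms.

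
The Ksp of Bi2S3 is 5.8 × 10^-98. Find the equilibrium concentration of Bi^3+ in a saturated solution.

Bi2S3(s) <=> 2 Bi^3+(aq) + 3 S^2-(aq)
Ksp = [Bi^3+]^2[S^2-]^3
For each mole of Bi2S3 that dissolves: [Bi^3+] = 2s, [S^2-] = 3s.
Ksp = (2s)^2(3s)^3 = 108s^5
s = (5.8 × 10^-98 / 108)^(1/5) = 1.40 × 10^-20 M
[Bi^3+] = 2s = 2.8 × 10^-20 M

2.8 × 10^-20 M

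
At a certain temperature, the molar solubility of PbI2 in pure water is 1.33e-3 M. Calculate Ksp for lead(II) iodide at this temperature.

Ksp ≈ 9.41e-9

PbI2(s) ⇌ Pb^2+ + 2 I^-
Let s = molar solubility. Then [Pb^2+] = s and [I^-] = 2s.
Ksp = [Pb^2+][I^-]^2
So Ksp = s × (2s)^2 = 4s^3
With s = 1.33 × 10^-3: Ksp = 9.41 × 10^-9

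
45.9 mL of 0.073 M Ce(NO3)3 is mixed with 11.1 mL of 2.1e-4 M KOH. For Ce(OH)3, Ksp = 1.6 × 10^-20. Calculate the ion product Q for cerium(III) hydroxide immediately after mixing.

Q = 4.0 × 10^-15

Total volume = 45.9 + 11.1 = 57 mL.
[Ce^3+] = 7.3 × 10^-2 × (45.9/57) = 5.88 x 10^-2 M
[OH^-] = 2.1 × 10^-4 × (11.1/57) = 4.09 x 10^-5 M
Ce(OH)3(s) <=> Ce^3+(aq) + 3 OH^-(aq), so Q = [Ce^3+][OH^-]^3
Q = (5.88 × 10^-2)(4.09 x 10^-5)^3 = 4.0 x 10^-15
Q > Ksp, so Ce(OH)3 will precipitate.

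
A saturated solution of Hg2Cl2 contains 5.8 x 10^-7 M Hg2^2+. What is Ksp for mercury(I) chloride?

Hg2Cl2(s) ⇌ Hg2^2+(aq) + 2 Cl^-(aq)
Stoichiometry gives [Cl^-] = (2/1)[Hg2^2+] = 1.16 × 10^-6 M.
Ksp = [Hg2^2+][Cl^-]^2
Ksp = 5.8 × 10^-7 × (1.16 × 10^-6)^2 = 7.8 x 10^-19

7.8 × 10^-19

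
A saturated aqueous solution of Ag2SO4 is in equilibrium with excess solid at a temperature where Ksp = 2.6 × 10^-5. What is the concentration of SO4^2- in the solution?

1.9 x 10^-2 M

Ag2SO4(s) ⇌ 2 Ag^+ + SO4^2-
Ksp = [Ag^+]^2[SO4^2-]
For each mole of Ag2SO4 that dissolves: [Ag^+] = 2s, [SO4^2-] = s.
Substituting: Ksp = (2s)^2s = 4s^3
s^3 = 2.6 × 10^-5 / 4, so s = 1.87 × 10^-2 M
[SO4^2-] = s = 1.9 × 10^-2 M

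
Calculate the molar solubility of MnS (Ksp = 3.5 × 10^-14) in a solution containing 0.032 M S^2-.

MnS(s) <=> Mn^2+(aq) + S^2-(aq)
Ksp = [Mn^2+][S^2-]
If s mol/L dissolves here, [Mn^2+] = s, [S^2-] = 0.032 + s ≈ 0.032 (Ksp is small, so little additional dissolves).
Ksp ≈ s × 0.032
s = 1.1 × 10^-12 M
Check: s = 1.1 x 10^-12 ≪ 0.032, so the approximation is valid.

1.1 x 10^-12 M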